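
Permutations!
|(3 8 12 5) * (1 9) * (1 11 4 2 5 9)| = |(2 5 3 8 12 9 11 4)| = 8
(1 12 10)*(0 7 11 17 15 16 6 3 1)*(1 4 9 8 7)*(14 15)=(0 1 12 10)(3 4 9 8 7 11 17 14 15 16 6)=[1, 12, 2, 4, 9, 5, 3, 11, 7, 8, 0, 17, 10, 13, 15, 16, 6, 14]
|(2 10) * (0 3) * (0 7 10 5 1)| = |(0 3 7 10 2 5 1)| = 7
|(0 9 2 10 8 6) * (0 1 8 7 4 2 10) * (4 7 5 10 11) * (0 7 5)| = 24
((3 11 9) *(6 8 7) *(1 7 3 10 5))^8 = ((1 7 6 8 3 11 9 10 5))^8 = (1 5 10 9 11 3 8 6 7)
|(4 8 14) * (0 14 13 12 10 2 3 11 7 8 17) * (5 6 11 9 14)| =15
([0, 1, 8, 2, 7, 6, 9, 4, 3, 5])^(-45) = (9)(4 7)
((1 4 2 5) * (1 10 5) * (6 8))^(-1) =((1 4 2)(5 10)(6 8))^(-1) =(1 2 4)(5 10)(6 8)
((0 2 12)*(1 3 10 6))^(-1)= ((0 2 12)(1 3 10 6))^(-1)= (0 12 2)(1 6 10 3)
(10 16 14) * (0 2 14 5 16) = (0 2 14 10)(5 16) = [2, 1, 14, 3, 4, 16, 6, 7, 8, 9, 0, 11, 12, 13, 10, 15, 5]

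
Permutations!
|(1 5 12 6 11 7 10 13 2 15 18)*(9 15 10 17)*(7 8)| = |(1 5 12 6 11 8 7 17 9 15 18)(2 10 13)| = 33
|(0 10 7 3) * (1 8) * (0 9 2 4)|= 14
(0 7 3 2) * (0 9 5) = (0 7 3 2 9 5) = [7, 1, 9, 2, 4, 0, 6, 3, 8, 5]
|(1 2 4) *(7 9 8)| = 3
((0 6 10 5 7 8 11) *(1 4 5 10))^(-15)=(0 6 1 4 5 7 8 11)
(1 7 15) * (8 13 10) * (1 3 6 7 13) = [0, 13, 2, 6, 4, 5, 7, 15, 1, 9, 8, 11, 12, 10, 14, 3] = (1 13 10 8)(3 6 7 15)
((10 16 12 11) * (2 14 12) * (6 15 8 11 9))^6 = (2 8 12 10 6)(9 16 15 14 11)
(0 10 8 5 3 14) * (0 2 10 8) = (0 8 5 3 14 2 10) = [8, 1, 10, 14, 4, 3, 6, 7, 5, 9, 0, 11, 12, 13, 2]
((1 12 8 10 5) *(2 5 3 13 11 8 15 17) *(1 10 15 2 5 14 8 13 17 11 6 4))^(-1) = (1 4 6 13 11 15 8 14 2 12)(3 10 5 17)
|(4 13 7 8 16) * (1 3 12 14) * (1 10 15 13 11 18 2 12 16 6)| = |(1 3 16 4 11 18 2 12 14 10 15 13 7 8 6)| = 15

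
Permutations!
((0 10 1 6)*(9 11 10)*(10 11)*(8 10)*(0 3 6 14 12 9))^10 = ((1 14 12 9 8 10)(3 6))^10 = (1 8 12)(9 14 10)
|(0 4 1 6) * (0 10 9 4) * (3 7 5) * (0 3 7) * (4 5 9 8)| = |(0 3)(1 6 10 8 4)(5 7 9)| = 30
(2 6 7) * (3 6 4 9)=(2 4 9 3 6 7)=[0, 1, 4, 6, 9, 5, 7, 2, 8, 3]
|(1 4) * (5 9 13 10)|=|(1 4)(5 9 13 10)|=4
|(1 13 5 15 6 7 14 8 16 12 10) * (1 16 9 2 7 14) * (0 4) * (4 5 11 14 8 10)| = 16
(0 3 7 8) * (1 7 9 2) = (0 3 9 2 1 7 8) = [3, 7, 1, 9, 4, 5, 6, 8, 0, 2]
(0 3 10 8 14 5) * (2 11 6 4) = (0 3 10 8 14 5)(2 11 6 4) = [3, 1, 11, 10, 2, 0, 4, 7, 14, 9, 8, 6, 12, 13, 5]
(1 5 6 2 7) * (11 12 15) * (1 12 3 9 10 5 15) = (1 15 11 3 9 10 5 6 2 7 12) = [0, 15, 7, 9, 4, 6, 2, 12, 8, 10, 5, 3, 1, 13, 14, 11]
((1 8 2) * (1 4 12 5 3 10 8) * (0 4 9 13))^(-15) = ((0 4 12 5 3 10 8 2 9 13))^(-15) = (0 10)(2 12)(3 13)(4 8)(5 9)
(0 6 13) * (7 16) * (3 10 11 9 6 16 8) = (0 16 7 8 3 10 11 9 6 13) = [16, 1, 2, 10, 4, 5, 13, 8, 3, 6, 11, 9, 12, 0, 14, 15, 7]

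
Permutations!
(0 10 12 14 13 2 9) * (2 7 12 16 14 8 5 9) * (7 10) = (0 7 12 8 5 9)(10 16 14 13) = [7, 1, 2, 3, 4, 9, 6, 12, 5, 0, 16, 11, 8, 10, 13, 15, 14]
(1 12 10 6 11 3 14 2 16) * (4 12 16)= [0, 16, 4, 14, 12, 5, 11, 7, 8, 9, 6, 3, 10, 13, 2, 15, 1]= (1 16)(2 4 12 10 6 11 3 14)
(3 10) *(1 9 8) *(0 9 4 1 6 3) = (0 9 8 6 3 10)(1 4) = [9, 4, 2, 10, 1, 5, 3, 7, 6, 8, 0]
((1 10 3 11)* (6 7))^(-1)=((1 10 3 11)(6 7))^(-1)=(1 11 3 10)(6 7)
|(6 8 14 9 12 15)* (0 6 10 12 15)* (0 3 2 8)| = 8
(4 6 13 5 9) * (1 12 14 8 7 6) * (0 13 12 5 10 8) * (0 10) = [13, 5, 2, 3, 1, 9, 12, 6, 7, 4, 8, 11, 14, 0, 10] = (0 13)(1 5 9 4)(6 12 14 10 8 7)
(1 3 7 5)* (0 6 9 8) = (0 6 9 8)(1 3 7 5) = [6, 3, 2, 7, 4, 1, 9, 5, 0, 8]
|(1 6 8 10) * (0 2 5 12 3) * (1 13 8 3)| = 21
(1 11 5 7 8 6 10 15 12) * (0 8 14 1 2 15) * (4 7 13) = (0 8 6 10)(1 11 5 13 4 7 14)(2 15 12) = [8, 11, 15, 3, 7, 13, 10, 14, 6, 9, 0, 5, 2, 4, 1, 12]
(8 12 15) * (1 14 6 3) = (1 14 6 3)(8 12 15) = [0, 14, 2, 1, 4, 5, 3, 7, 12, 9, 10, 11, 15, 13, 6, 8]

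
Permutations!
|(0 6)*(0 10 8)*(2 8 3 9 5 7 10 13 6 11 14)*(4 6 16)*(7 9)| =60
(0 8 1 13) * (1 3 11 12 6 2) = (0 8 3 11 12 6 2 1 13) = [8, 13, 1, 11, 4, 5, 2, 7, 3, 9, 10, 12, 6, 0]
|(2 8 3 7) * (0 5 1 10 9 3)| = |(0 5 1 10 9 3 7 2 8)| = 9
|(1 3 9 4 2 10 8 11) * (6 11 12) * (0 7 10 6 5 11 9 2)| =13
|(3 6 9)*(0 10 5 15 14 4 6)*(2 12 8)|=9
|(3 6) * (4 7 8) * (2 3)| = |(2 3 6)(4 7 8)| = 3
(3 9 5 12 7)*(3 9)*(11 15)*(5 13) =(5 12 7 9 13)(11 15) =[0, 1, 2, 3, 4, 12, 6, 9, 8, 13, 10, 15, 7, 5, 14, 11]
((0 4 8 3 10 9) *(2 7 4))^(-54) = (0 7 8 10)(2 4 3 9)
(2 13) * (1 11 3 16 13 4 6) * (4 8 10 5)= [0, 11, 8, 16, 6, 4, 1, 7, 10, 9, 5, 3, 12, 2, 14, 15, 13]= (1 11 3 16 13 2 8 10 5 4 6)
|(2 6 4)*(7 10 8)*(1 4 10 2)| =10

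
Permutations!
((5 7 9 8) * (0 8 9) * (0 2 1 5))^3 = ((9)(0 8)(1 5 7 2))^3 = (9)(0 8)(1 2 7 5)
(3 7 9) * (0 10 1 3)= (0 10 1 3 7 9)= [10, 3, 2, 7, 4, 5, 6, 9, 8, 0, 1]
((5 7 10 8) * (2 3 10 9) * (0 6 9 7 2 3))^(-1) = ((0 6 9 3 10 8 5 2))^(-1) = (0 2 5 8 10 3 9 6)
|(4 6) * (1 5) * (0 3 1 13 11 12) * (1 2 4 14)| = 11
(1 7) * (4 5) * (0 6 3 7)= (0 6 3 7 1)(4 5)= [6, 0, 2, 7, 5, 4, 3, 1]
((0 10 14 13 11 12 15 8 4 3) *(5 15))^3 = (0 13 5 4 10 11 15 3 14 12 8)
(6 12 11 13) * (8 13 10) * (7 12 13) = (6 13)(7 12 11 10 8) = [0, 1, 2, 3, 4, 5, 13, 12, 7, 9, 8, 10, 11, 6]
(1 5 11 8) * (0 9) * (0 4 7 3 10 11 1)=[9, 5, 2, 10, 7, 1, 6, 3, 0, 4, 11, 8]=(0 9 4 7 3 10 11 8)(1 5)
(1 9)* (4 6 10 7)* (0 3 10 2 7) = (0 3 10)(1 9)(2 7 4 6) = [3, 9, 7, 10, 6, 5, 2, 4, 8, 1, 0]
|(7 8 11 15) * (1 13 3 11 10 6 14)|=10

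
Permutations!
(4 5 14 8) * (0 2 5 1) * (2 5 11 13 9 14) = (0 5 2 11 13 9 14 8 4 1) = [5, 0, 11, 3, 1, 2, 6, 7, 4, 14, 10, 13, 12, 9, 8]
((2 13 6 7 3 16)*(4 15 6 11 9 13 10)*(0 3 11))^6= ((0 3 16 2 10 4 15 6 7 11 9 13))^6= (0 15)(2 11)(3 6)(4 13)(7 16)(9 10)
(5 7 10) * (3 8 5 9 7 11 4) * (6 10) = (3 8 5 11 4)(6 10 9 7) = [0, 1, 2, 8, 3, 11, 10, 6, 5, 7, 9, 4]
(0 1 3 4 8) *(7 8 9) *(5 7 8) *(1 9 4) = (0 9 8)(1 3)(5 7) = [9, 3, 2, 1, 4, 7, 6, 5, 0, 8]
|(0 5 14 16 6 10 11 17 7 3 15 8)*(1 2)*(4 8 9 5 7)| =|(0 7 3 15 9 5 14 16 6 10 11 17 4 8)(1 2)| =14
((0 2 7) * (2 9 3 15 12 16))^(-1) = (0 7 2 16 12 15 3 9)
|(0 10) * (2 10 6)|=4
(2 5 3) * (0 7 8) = (0 7 8)(2 5 3) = [7, 1, 5, 2, 4, 3, 6, 8, 0]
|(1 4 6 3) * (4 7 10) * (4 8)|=7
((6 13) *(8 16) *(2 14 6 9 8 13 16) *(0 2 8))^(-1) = (0 9 13 16 6 14 2)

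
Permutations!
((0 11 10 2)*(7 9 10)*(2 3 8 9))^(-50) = ((0 11 7 2)(3 8 9 10))^(-50) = (0 7)(2 11)(3 9)(8 10)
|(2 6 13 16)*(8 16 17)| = |(2 6 13 17 8 16)| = 6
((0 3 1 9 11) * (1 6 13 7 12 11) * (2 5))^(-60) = (0 13 11 6 12 3 7) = ((0 3 6 13 7 12 11)(1 9)(2 5))^(-60)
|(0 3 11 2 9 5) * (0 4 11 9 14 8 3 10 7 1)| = 8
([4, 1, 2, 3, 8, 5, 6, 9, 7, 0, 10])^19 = [9, 1, 2, 3, 0, 5, 6, 8, 4, 7, 10]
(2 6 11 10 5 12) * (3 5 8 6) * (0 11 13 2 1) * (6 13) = (0 11 10 8 13 2 3 5 12 1) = [11, 0, 3, 5, 4, 12, 6, 7, 13, 9, 8, 10, 1, 2]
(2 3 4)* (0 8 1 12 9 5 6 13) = (0 8 1 12 9 5 6 13)(2 3 4) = [8, 12, 3, 4, 2, 6, 13, 7, 1, 5, 10, 11, 9, 0]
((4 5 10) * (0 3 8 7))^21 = (10)(0 3 8 7) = ((0 3 8 7)(4 5 10))^21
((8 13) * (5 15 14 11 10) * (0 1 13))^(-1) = (0 8 13 1)(5 10 11 14 15)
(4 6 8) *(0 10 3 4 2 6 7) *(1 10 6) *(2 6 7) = (0 7)(1 10 3 4 2)(6 8) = [7, 10, 1, 4, 2, 5, 8, 0, 6, 9, 3]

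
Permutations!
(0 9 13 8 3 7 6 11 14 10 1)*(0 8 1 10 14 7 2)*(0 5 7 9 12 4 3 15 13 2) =(0 12 4 3)(1 8 15 13)(2 5 7 6 11 9) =[12, 8, 5, 0, 3, 7, 11, 6, 15, 2, 10, 9, 4, 1, 14, 13]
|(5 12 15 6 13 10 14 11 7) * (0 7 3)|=|(0 7 5 12 15 6 13 10 14 11 3)|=11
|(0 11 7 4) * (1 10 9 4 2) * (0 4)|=7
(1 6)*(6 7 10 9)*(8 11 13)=[0, 7, 2, 3, 4, 5, 1, 10, 11, 6, 9, 13, 12, 8]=(1 7 10 9 6)(8 11 13)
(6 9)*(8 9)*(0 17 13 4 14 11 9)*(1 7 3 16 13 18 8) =(0 17 18 8)(1 7 3 16 13 4 14 11 9 6) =[17, 7, 2, 16, 14, 5, 1, 3, 0, 6, 10, 9, 12, 4, 11, 15, 13, 18, 8]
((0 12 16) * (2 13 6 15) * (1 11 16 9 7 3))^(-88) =(16)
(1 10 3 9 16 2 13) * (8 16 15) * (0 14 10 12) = [14, 12, 13, 9, 4, 5, 6, 7, 16, 15, 3, 11, 0, 1, 10, 8, 2] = (0 14 10 3 9 15 8 16 2 13 1 12)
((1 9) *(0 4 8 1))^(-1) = ((0 4 8 1 9))^(-1) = (0 9 1 8 4)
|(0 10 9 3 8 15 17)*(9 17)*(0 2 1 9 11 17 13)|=24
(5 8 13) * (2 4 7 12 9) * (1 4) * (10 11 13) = (1 4 7 12 9 2)(5 8 10 11 13) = [0, 4, 1, 3, 7, 8, 6, 12, 10, 2, 11, 13, 9, 5]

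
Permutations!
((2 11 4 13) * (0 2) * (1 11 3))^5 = (0 4 1 2 13 11 3) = ((0 2 3 1 11 4 13))^5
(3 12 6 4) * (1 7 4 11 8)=[0, 7, 2, 12, 3, 5, 11, 4, 1, 9, 10, 8, 6]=(1 7 4 3 12 6 11 8)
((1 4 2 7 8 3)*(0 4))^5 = (0 3 7 4 1 8 2)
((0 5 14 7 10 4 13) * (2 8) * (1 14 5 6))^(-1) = (0 13 4 10 7 14 1 6)(2 8)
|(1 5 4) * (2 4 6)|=5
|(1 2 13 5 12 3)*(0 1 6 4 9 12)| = 5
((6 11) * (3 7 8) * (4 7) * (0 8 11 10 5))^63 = (11)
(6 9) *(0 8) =(0 8)(6 9) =[8, 1, 2, 3, 4, 5, 9, 7, 0, 6]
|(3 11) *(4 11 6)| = |(3 6 4 11)| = 4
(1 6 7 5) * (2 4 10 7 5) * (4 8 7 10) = [0, 6, 8, 3, 4, 1, 5, 2, 7, 9, 10] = (10)(1 6 5)(2 8 7)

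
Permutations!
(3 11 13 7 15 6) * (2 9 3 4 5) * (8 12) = (2 9 3 11 13 7 15 6 4 5)(8 12) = [0, 1, 9, 11, 5, 2, 4, 15, 12, 3, 10, 13, 8, 7, 14, 6]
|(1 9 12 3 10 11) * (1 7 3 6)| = |(1 9 12 6)(3 10 11 7)| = 4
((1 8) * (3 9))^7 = (1 8)(3 9)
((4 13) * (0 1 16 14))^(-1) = (0 14 16 1)(4 13) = ((0 1 16 14)(4 13))^(-1)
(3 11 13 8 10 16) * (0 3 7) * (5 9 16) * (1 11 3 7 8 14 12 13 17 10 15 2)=(0 7)(1 11 17 10 5 9 16 8 15 2)(12 13 14)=[7, 11, 1, 3, 4, 9, 6, 0, 15, 16, 5, 17, 13, 14, 12, 2, 8, 10]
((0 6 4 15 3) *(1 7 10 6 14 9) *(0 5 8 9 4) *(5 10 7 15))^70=((0 14 4 5 8 9 1 15 3 10 6))^70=(0 8 3 14 9 10 4 1 6 5 15)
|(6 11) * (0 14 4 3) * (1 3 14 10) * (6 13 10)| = 14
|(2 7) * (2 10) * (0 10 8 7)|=|(0 10 2)(7 8)|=6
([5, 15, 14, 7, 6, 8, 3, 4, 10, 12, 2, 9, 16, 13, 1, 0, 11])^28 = [2, 8, 0, 3, 4, 14, 6, 7, 1, 9, 15, 11, 12, 13, 5, 10, 16]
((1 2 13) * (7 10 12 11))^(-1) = ((1 2 13)(7 10 12 11))^(-1) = (1 13 2)(7 11 12 10)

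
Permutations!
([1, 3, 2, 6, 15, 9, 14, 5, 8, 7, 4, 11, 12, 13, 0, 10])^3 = (15)(0 6 1 14 3)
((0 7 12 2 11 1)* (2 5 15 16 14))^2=(0 12 15 14 11)(1 7 5 16 2)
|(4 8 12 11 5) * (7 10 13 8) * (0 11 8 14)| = 8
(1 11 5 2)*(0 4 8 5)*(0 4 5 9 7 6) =(0 5 2 1 11 4 8 9 7 6) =[5, 11, 1, 3, 8, 2, 0, 6, 9, 7, 10, 4]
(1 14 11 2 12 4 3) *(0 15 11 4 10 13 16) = (0 15 11 2 12 10 13 16)(1 14 4 3) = [15, 14, 12, 1, 3, 5, 6, 7, 8, 9, 13, 2, 10, 16, 4, 11, 0]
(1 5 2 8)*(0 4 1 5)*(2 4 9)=[9, 0, 8, 3, 1, 4, 6, 7, 5, 2]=(0 9 2 8 5 4 1)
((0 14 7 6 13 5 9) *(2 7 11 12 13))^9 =((0 14 11 12 13 5 9)(2 7 6))^9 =(0 11 13 9 14 12 5)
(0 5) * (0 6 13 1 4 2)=(0 5 6 13 1 4 2)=[5, 4, 0, 3, 2, 6, 13, 7, 8, 9, 10, 11, 12, 1]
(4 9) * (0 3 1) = (0 3 1)(4 9) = [3, 0, 2, 1, 9, 5, 6, 7, 8, 4]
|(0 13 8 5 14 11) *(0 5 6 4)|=|(0 13 8 6 4)(5 14 11)|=15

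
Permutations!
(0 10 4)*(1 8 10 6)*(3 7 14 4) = (0 6 1 8 10 3 7 14 4) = [6, 8, 2, 7, 0, 5, 1, 14, 10, 9, 3, 11, 12, 13, 4]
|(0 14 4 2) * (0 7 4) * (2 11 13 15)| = 6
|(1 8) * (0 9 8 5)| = 5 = |(0 9 8 1 5)|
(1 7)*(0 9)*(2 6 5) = (0 9)(1 7)(2 6 5) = [9, 7, 6, 3, 4, 2, 5, 1, 8, 0]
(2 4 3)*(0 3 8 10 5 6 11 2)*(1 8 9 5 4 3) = (0 1 8 10 4 9 5 6 11 2 3) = [1, 8, 3, 0, 9, 6, 11, 7, 10, 5, 4, 2]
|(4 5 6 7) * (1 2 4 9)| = |(1 2 4 5 6 7 9)| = 7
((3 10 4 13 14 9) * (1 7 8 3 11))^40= (14)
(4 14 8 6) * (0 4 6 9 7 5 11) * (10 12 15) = (0 4 14 8 9 7 5 11)(10 12 15) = [4, 1, 2, 3, 14, 11, 6, 5, 9, 7, 12, 0, 15, 13, 8, 10]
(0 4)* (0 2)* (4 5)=(0 5 4 2)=[5, 1, 0, 3, 2, 4]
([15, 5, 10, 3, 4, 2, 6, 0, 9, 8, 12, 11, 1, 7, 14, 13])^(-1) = (0 7 13 15)(1 12 10 2 5)(8 9)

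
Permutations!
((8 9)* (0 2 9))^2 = ((0 2 9 8))^2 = (0 9)(2 8)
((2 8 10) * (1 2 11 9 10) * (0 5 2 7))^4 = ((0 5 2 8 1 7)(9 10 11))^4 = (0 1 2)(5 7 8)(9 10 11)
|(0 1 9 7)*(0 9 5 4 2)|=|(0 1 5 4 2)(7 9)|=10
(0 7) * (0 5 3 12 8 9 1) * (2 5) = [7, 0, 5, 12, 4, 3, 6, 2, 9, 1, 10, 11, 8] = (0 7 2 5 3 12 8 9 1)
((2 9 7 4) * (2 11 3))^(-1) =(2 3 11 4 7 9)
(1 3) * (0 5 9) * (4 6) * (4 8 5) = (0 4 6 8 5 9)(1 3) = [4, 3, 2, 1, 6, 9, 8, 7, 5, 0]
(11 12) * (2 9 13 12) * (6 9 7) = (2 7 6 9 13 12 11) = [0, 1, 7, 3, 4, 5, 9, 6, 8, 13, 10, 2, 11, 12]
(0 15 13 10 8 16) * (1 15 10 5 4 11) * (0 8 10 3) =(0 3)(1 15 13 5 4 11)(8 16) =[3, 15, 2, 0, 11, 4, 6, 7, 16, 9, 10, 1, 12, 5, 14, 13, 8]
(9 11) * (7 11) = (7 11 9) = [0, 1, 2, 3, 4, 5, 6, 11, 8, 7, 10, 9]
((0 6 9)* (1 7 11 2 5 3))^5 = (0 9 6)(1 3 5 2 11 7)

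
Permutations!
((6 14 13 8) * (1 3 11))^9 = (6 14 13 8)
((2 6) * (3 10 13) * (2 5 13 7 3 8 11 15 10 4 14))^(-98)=(2 4 7 15 8 5)(3 10 11 13 6 14)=((2 6 5 13 8 11 15 10 7 3 4 14))^(-98)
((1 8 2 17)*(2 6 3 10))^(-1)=((1 8 6 3 10 2 17))^(-1)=(1 17 2 10 3 6 8)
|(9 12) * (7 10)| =|(7 10)(9 12)| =2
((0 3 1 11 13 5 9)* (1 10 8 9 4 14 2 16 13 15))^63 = (0 8 3 9 10)(2 5)(4 16)(13 14)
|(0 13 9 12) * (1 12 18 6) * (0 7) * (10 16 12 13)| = 5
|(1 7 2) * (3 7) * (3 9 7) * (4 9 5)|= |(1 5 4 9 7 2)|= 6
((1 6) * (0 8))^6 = ((0 8)(1 6))^6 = (8)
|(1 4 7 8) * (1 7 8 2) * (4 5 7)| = 4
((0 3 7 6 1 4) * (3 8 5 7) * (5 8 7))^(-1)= ((8)(0 7 6 1 4))^(-1)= (8)(0 4 1 6 7)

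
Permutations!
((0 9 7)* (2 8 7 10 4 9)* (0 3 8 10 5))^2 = ((0 2 10 4 9 5)(3 8 7))^2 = (0 10 9)(2 4 5)(3 7 8)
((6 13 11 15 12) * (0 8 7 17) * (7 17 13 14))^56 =(0 17 8)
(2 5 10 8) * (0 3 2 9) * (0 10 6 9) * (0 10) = [3, 1, 5, 2, 4, 6, 9, 7, 10, 0, 8] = (0 3 2 5 6 9)(8 10)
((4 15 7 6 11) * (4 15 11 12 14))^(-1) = (4 14 12 6 7 15 11)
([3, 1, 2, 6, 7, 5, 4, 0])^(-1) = [7, 1, 2, 0, 6, 5, 3, 4]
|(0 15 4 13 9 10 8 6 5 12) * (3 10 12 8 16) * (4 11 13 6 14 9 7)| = 12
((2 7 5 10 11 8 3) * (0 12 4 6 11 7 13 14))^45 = ((0 12 4 6 11 8 3 2 13 14)(5 10 7))^45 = (0 8)(2 4)(3 12)(6 13)(11 14)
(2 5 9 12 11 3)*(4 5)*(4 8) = (2 8 4 5 9 12 11 3) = [0, 1, 8, 2, 5, 9, 6, 7, 4, 12, 10, 3, 11]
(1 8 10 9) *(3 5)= (1 8 10 9)(3 5)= [0, 8, 2, 5, 4, 3, 6, 7, 10, 1, 9]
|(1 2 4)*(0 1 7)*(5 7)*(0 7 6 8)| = |(0 1 2 4 5 6 8)| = 7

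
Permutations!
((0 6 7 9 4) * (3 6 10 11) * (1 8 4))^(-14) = (0 9 11 8 6)(1 3 4 7 10)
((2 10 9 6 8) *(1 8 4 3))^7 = (1 3 4 6 9 10 2 8)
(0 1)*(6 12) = (0 1)(6 12) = [1, 0, 2, 3, 4, 5, 12, 7, 8, 9, 10, 11, 6]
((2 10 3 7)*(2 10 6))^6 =((2 6)(3 7 10))^6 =(10)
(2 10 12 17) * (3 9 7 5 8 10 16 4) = (2 16 4 3 9 7 5 8 10 12 17) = [0, 1, 16, 9, 3, 8, 6, 5, 10, 7, 12, 11, 17, 13, 14, 15, 4, 2]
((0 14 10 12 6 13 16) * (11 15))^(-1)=(0 16 13 6 12 10 14)(11 15)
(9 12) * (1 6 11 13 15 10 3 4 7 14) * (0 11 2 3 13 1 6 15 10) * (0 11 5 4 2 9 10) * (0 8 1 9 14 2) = (0 5 4 7 2 3)(1 15 11 9 12 10 13 8)(6 14) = [5, 15, 3, 0, 7, 4, 14, 2, 1, 12, 13, 9, 10, 8, 6, 11]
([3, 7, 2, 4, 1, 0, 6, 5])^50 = [4, 5, 2, 1, 7, 3, 6, 0]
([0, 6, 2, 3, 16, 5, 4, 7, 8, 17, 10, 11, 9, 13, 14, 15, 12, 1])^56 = [0, 1, 2, 3, 4, 5, 6, 7, 8, 9, 10, 11, 12, 13, 14, 15, 16, 17]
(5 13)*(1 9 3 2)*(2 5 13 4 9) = (13)(1 2)(3 5 4 9) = [0, 2, 1, 5, 9, 4, 6, 7, 8, 3, 10, 11, 12, 13]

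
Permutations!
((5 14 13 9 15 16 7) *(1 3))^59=((1 3)(5 14 13 9 15 16 7))^59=(1 3)(5 9 7 13 16 14 15)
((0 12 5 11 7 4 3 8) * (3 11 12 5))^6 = (0 5 12 3 8)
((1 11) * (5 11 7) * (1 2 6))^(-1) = (1 6 2 11 5 7)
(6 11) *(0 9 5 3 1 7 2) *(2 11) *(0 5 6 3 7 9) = (1 9 6 2 5 7 11 3) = [0, 9, 5, 1, 4, 7, 2, 11, 8, 6, 10, 3]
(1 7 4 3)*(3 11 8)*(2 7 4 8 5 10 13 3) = (1 4 11 5 10 13 3)(2 7 8) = [0, 4, 7, 1, 11, 10, 6, 8, 2, 9, 13, 5, 12, 3]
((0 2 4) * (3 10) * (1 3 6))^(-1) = (0 4 2)(1 6 10 3)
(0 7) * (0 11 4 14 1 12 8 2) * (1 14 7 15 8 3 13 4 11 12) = [15, 1, 0, 13, 7, 5, 6, 12, 2, 9, 10, 11, 3, 4, 14, 8] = (0 15 8 2)(3 13 4 7 12)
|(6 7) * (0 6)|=3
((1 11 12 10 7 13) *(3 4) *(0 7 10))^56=(0 13 11)(1 12 7)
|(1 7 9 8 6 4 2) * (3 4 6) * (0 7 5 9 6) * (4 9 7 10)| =24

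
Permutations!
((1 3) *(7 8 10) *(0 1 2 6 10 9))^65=((0 1 3 2 6 10 7 8 9))^65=(0 3 6 7 9 1 2 10 8)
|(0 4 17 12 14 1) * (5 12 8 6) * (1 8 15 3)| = |(0 4 17 15 3 1)(5 12 14 8 6)| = 30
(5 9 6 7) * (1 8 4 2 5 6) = (1 8 4 2 5 9)(6 7) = [0, 8, 5, 3, 2, 9, 7, 6, 4, 1]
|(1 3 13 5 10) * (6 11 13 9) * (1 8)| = 9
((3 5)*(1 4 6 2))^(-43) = (1 4 6 2)(3 5)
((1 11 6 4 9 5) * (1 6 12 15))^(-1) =(1 15 12 11)(4 6 5 9)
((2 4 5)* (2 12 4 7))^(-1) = ((2 7)(4 5 12))^(-1) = (2 7)(4 12 5)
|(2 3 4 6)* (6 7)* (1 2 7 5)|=10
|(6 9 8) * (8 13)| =4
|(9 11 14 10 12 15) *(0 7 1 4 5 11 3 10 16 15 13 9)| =|(0 7 1 4 5 11 14 16 15)(3 10 12 13 9)| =45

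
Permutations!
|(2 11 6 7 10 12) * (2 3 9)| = |(2 11 6 7 10 12 3 9)| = 8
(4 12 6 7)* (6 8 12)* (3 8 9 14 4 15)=(3 8 12 9 14 4 6 7 15)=[0, 1, 2, 8, 6, 5, 7, 15, 12, 14, 10, 11, 9, 13, 4, 3]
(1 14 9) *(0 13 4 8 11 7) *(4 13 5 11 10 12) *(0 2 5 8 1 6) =(0 8 10 12 4 1 14 9 6)(2 5 11 7) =[8, 14, 5, 3, 1, 11, 0, 2, 10, 6, 12, 7, 4, 13, 9]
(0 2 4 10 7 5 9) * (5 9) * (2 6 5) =(0 6 5 2 4 10 7 9) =[6, 1, 4, 3, 10, 2, 5, 9, 8, 0, 7]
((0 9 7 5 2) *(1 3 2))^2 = ((0 9 7 5 1 3 2))^2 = (0 7 1 2 9 5 3)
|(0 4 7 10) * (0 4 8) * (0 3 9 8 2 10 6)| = 6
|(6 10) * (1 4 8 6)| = 5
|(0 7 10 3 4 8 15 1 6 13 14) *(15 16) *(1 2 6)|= 12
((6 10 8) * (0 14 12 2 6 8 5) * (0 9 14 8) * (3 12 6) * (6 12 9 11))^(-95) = (14)(0 8)(5 11 6 10) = ((0 8)(2 3 9 14 12)(5 11 6 10))^(-95)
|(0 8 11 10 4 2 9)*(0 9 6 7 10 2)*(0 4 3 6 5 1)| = 12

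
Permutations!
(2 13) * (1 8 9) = (1 8 9)(2 13) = [0, 8, 13, 3, 4, 5, 6, 7, 9, 1, 10, 11, 12, 2]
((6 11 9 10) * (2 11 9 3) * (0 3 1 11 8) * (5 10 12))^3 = ((0 3 2 8)(1 11)(5 10 6 9 12))^3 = (0 8 2 3)(1 11)(5 9 10 12 6)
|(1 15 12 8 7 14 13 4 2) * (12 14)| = 6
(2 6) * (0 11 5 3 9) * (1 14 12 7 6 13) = [11, 14, 13, 9, 4, 3, 2, 6, 8, 0, 10, 5, 7, 1, 12] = (0 11 5 3 9)(1 14 12 7 6 2 13)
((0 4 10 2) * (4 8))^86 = ((0 8 4 10 2))^86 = (0 8 4 10 2)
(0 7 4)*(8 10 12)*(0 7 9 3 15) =[9, 1, 2, 15, 7, 5, 6, 4, 10, 3, 12, 11, 8, 13, 14, 0] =(0 9 3 15)(4 7)(8 10 12)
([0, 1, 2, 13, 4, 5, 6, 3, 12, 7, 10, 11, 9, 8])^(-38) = [0, 1, 2, 9, 4, 5, 6, 12, 3, 8, 10, 11, 13, 7]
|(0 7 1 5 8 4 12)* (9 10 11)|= |(0 7 1 5 8 4 12)(9 10 11)|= 21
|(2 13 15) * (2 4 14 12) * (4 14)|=5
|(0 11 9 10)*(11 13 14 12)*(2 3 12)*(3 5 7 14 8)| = 8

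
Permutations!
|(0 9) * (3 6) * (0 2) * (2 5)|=4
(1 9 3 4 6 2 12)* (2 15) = (1 9 3 4 6 15 2 12) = [0, 9, 12, 4, 6, 5, 15, 7, 8, 3, 10, 11, 1, 13, 14, 2]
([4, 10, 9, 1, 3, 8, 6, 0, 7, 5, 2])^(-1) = [7, 3, 10, 4, 0, 9, 6, 8, 5, 2, 1]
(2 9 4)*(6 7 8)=[0, 1, 9, 3, 2, 5, 7, 8, 6, 4]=(2 9 4)(6 7 8)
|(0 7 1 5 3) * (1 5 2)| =4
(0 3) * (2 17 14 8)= (0 3)(2 17 14 8)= [3, 1, 17, 0, 4, 5, 6, 7, 2, 9, 10, 11, 12, 13, 8, 15, 16, 14]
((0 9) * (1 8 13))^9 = (13)(0 9)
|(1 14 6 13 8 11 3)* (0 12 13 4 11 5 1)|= |(0 12 13 8 5 1 14 6 4 11 3)|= 11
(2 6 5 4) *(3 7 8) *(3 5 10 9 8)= (2 6 10 9 8 5 4)(3 7)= [0, 1, 6, 7, 2, 4, 10, 3, 5, 8, 9]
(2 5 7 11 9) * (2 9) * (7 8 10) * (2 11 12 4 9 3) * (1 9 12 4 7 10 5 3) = (1 9)(2 3)(4 12 7)(5 8) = [0, 9, 3, 2, 12, 8, 6, 4, 5, 1, 10, 11, 7]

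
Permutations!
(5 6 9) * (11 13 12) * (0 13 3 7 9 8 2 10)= (0 13 12 11 3 7 9 5 6 8 2 10)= [13, 1, 10, 7, 4, 6, 8, 9, 2, 5, 0, 3, 11, 12]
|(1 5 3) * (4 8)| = |(1 5 3)(4 8)| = 6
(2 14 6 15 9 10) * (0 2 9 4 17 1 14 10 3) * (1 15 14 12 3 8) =(0 2 10 9 8 1 12 3)(4 17 15)(6 14) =[2, 12, 10, 0, 17, 5, 14, 7, 1, 8, 9, 11, 3, 13, 6, 4, 16, 15]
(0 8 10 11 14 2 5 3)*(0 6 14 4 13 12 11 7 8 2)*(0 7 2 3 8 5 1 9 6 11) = (0 3 11 4 13 12)(1 9 6 14 7 5 8 10 2) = [3, 9, 1, 11, 13, 8, 14, 5, 10, 6, 2, 4, 0, 12, 7]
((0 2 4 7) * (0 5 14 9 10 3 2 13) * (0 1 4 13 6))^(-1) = (0 6)(1 13 2 3 10 9 14 5 7 4)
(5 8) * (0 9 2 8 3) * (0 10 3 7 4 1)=(0 9 2 8 5 7 4 1)(3 10)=[9, 0, 8, 10, 1, 7, 6, 4, 5, 2, 3]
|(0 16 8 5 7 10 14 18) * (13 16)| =|(0 13 16 8 5 7 10 14 18)| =9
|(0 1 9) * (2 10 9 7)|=6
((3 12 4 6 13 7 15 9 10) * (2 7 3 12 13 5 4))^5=((2 7 15 9 10 12)(3 13)(4 6 5))^5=(2 12 10 9 15 7)(3 13)(4 5 6)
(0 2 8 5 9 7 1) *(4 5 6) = (0 2 8 6 4 5 9 7 1) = [2, 0, 8, 3, 5, 9, 4, 1, 6, 7]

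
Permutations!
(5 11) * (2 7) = (2 7)(5 11) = [0, 1, 7, 3, 4, 11, 6, 2, 8, 9, 10, 5]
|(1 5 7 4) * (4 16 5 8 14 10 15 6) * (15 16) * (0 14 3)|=|(0 14 10 16 5 7 15 6 4 1 8 3)|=12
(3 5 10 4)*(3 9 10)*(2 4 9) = (2 4)(3 5)(9 10) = [0, 1, 4, 5, 2, 3, 6, 7, 8, 10, 9]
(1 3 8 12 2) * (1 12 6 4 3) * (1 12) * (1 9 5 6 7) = (1 12 2 9 5 6 4 3 8 7) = [0, 12, 9, 8, 3, 6, 4, 1, 7, 5, 10, 11, 2]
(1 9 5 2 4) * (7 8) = (1 9 5 2 4)(7 8) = [0, 9, 4, 3, 1, 2, 6, 8, 7, 5]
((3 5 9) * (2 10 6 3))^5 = (2 9 5 3 6 10)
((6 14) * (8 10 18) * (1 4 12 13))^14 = ((1 4 12 13)(6 14)(8 10 18))^14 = (1 12)(4 13)(8 18 10)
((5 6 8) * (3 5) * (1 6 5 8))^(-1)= (1 6)(3 8)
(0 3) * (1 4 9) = (0 3)(1 4 9) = [3, 4, 2, 0, 9, 5, 6, 7, 8, 1]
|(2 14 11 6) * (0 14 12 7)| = 7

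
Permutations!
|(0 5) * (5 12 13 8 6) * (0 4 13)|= 10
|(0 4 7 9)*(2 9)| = 5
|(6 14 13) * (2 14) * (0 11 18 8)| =4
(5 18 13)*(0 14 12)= (0 14 12)(5 18 13)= [14, 1, 2, 3, 4, 18, 6, 7, 8, 9, 10, 11, 0, 5, 12, 15, 16, 17, 13]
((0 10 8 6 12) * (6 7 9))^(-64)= ((0 10 8 7 9 6 12))^(-64)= (0 12 6 9 7 8 10)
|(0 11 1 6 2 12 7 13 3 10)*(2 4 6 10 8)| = 12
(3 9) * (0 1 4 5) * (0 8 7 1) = (1 4 5 8 7)(3 9) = [0, 4, 2, 9, 5, 8, 6, 1, 7, 3]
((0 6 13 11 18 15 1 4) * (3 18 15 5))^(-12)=((0 6 13 11 15 1 4)(3 18 5))^(-12)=(18)(0 13 15 4 6 11 1)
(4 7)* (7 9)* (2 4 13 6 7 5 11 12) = [0, 1, 4, 3, 9, 11, 7, 13, 8, 5, 10, 12, 2, 6] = (2 4 9 5 11 12)(6 7 13)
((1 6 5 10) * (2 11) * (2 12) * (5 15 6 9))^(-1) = (1 10 5 9)(2 12 11)(6 15)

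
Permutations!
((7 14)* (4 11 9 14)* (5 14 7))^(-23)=((4 11 9 7)(5 14))^(-23)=(4 11 9 7)(5 14)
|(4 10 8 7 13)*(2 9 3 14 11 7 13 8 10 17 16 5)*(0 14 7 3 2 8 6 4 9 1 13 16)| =|(0 14 11 3 7 6 4 17)(1 13 9 2)(5 8 16)| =24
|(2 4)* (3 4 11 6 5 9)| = 7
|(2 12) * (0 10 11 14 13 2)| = |(0 10 11 14 13 2 12)| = 7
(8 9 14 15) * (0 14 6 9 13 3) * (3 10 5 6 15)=(0 14 3)(5 6 9 15 8 13 10)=[14, 1, 2, 0, 4, 6, 9, 7, 13, 15, 5, 11, 12, 10, 3, 8]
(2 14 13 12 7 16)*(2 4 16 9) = (2 14 13 12 7 9)(4 16) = [0, 1, 14, 3, 16, 5, 6, 9, 8, 2, 10, 11, 7, 12, 13, 15, 4]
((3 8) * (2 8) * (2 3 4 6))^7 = (2 6 4 8)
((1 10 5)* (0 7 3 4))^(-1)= (0 4 3 7)(1 5 10)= ((0 7 3 4)(1 10 5))^(-1)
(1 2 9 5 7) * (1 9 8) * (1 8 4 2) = (2 4)(5 7 9) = [0, 1, 4, 3, 2, 7, 6, 9, 8, 5]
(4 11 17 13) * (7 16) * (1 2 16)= [0, 2, 16, 3, 11, 5, 6, 1, 8, 9, 10, 17, 12, 4, 14, 15, 7, 13]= (1 2 16 7)(4 11 17 13)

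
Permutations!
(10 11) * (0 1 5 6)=(0 1 5 6)(10 11)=[1, 5, 2, 3, 4, 6, 0, 7, 8, 9, 11, 10]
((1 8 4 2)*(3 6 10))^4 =(3 6 10)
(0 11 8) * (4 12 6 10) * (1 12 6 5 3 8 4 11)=(0 1 12 5 3 8)(4 6 10 11)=[1, 12, 2, 8, 6, 3, 10, 7, 0, 9, 11, 4, 5]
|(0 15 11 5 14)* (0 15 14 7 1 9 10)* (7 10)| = |(0 14 15 11 5 10)(1 9 7)| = 6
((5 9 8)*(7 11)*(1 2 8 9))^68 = ((1 2 8 5)(7 11))^68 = (11)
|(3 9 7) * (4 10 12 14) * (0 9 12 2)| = |(0 9 7 3 12 14 4 10 2)| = 9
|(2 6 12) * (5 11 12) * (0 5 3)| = |(0 5 11 12 2 6 3)| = 7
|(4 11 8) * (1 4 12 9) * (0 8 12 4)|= 7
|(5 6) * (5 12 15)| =|(5 6 12 15)| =4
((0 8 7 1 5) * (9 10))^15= ((0 8 7 1 5)(9 10))^15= (9 10)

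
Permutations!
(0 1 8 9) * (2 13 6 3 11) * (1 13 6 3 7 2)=[13, 8, 6, 11, 4, 5, 7, 2, 9, 0, 10, 1, 12, 3]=(0 13 3 11 1 8 9)(2 6 7)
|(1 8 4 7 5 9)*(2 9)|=|(1 8 4 7 5 2 9)|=7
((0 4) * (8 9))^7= ((0 4)(8 9))^7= (0 4)(8 9)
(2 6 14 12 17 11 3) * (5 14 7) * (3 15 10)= (2 6 7 5 14 12 17 11 15 10 3)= [0, 1, 6, 2, 4, 14, 7, 5, 8, 9, 3, 15, 17, 13, 12, 10, 16, 11]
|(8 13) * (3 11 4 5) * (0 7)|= |(0 7)(3 11 4 5)(8 13)|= 4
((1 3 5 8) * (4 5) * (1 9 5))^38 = (1 4 3)(5 9 8)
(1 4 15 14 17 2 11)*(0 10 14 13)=[10, 4, 11, 3, 15, 5, 6, 7, 8, 9, 14, 1, 12, 0, 17, 13, 16, 2]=(0 10 14 17 2 11 1 4 15 13)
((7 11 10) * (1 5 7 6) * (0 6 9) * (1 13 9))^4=(13)(1 10 11 7 5)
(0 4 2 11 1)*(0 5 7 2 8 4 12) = (0 12)(1 5 7 2 11)(4 8) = [12, 5, 11, 3, 8, 7, 6, 2, 4, 9, 10, 1, 0]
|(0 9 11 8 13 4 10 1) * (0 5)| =|(0 9 11 8 13 4 10 1 5)| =9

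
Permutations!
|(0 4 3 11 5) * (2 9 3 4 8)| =|(0 8 2 9 3 11 5)| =7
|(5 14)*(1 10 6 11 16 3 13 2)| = 8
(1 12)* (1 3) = [0, 12, 2, 1, 4, 5, 6, 7, 8, 9, 10, 11, 3] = (1 12 3)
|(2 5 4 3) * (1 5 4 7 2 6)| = 7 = |(1 5 7 2 4 3 6)|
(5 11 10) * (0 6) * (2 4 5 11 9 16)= [6, 1, 4, 3, 5, 9, 0, 7, 8, 16, 11, 10, 12, 13, 14, 15, 2]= (0 6)(2 4 5 9 16)(10 11)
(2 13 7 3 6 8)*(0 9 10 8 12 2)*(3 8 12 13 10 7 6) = [9, 1, 10, 3, 4, 5, 13, 8, 0, 7, 12, 11, 2, 6] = (0 9 7 8)(2 10 12)(6 13)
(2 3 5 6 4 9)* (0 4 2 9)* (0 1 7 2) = (9)(0 4 1 7 2 3 5 6) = [4, 7, 3, 5, 1, 6, 0, 2, 8, 9]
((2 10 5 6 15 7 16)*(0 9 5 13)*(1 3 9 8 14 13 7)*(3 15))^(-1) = (0 13 14 8)(1 15)(2 16 7 10)(3 6 5 9)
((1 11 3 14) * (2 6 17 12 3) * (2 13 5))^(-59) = (1 11 13 5 2 6 17 12 3 14)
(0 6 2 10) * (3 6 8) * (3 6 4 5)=(0 8 6 2 10)(3 4 5)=[8, 1, 10, 4, 5, 3, 2, 7, 6, 9, 0]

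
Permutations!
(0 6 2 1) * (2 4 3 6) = (0 2 1)(3 6 4) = [2, 0, 1, 6, 3, 5, 4]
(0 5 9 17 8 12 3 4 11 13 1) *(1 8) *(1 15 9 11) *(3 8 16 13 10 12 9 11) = (0 5 3 4 1)(8 9 17 15 11 10 12)(13 16) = [5, 0, 2, 4, 1, 3, 6, 7, 9, 17, 12, 10, 8, 16, 14, 11, 13, 15]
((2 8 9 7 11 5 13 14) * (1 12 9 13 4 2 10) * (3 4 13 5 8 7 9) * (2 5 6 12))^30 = ((1 2 7 11 8 6 12 3 4 5 13 14 10))^30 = (1 8 4 10 11 3 14 7 12 13 2 6 5)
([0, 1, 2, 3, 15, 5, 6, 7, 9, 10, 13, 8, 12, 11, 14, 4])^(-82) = (15)(8 13 9 11 10)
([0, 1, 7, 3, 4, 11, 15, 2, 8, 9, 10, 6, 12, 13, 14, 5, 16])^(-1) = (16)(2 7)(5 15 6 11)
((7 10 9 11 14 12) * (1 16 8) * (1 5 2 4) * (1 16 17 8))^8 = ((1 17 8 5 2 4 16)(7 10 9 11 14 12))^8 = (1 17 8 5 2 4 16)(7 9 14)(10 11 12)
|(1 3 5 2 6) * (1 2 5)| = |(1 3)(2 6)| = 2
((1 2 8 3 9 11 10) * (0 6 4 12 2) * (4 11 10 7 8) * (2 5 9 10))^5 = ((0 6 11 7 8 3 10 1)(2 4 12 5 9))^5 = (12)(0 3 11 1 8 6 10 7)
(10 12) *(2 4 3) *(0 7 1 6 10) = (0 7 1 6 10 12)(2 4 3) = [7, 6, 4, 2, 3, 5, 10, 1, 8, 9, 12, 11, 0]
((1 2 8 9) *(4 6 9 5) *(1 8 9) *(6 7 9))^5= (9)(1 6 2)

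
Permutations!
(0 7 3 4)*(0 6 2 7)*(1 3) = (1 3 4 6 2 7) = [0, 3, 7, 4, 6, 5, 2, 1]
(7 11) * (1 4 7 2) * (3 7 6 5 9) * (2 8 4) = (1 2)(3 7 11 8 4 6 5 9) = [0, 2, 1, 7, 6, 9, 5, 11, 4, 3, 10, 8]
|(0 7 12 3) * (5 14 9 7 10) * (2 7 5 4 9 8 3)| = |(0 10 4 9 5 14 8 3)(2 7 12)| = 24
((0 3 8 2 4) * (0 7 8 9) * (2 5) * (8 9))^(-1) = ((0 3 8 5 2 4 7 9))^(-1) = (0 9 7 4 2 5 8 3)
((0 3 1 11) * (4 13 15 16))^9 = ((0 3 1 11)(4 13 15 16))^9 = (0 3 1 11)(4 13 15 16)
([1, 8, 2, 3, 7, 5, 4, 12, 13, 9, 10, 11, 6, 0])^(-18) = [8, 13, 2, 3, 12, 5, 7, 6, 0, 9, 10, 11, 4, 1]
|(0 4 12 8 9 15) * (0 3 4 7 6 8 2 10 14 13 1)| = 14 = |(0 7 6 8 9 15 3 4 12 2 10 14 13 1)|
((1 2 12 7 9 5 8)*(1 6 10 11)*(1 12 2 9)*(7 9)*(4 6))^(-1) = ((1 7)(4 6 10 11 12 9 5 8))^(-1) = (1 7)(4 8 5 9 12 11 10 6)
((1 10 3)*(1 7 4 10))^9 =((3 7 4 10))^9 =(3 7 4 10)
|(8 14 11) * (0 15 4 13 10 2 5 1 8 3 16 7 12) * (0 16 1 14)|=|(0 15 4 13 10 2 5 14 11 3 1 8)(7 12 16)|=12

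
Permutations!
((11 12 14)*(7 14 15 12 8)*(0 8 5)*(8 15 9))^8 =(0 5 11 14 7 8 9 12 15)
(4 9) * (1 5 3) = (1 5 3)(4 9) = [0, 5, 2, 1, 9, 3, 6, 7, 8, 4]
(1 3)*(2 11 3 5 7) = (1 5 7 2 11 3) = [0, 5, 11, 1, 4, 7, 6, 2, 8, 9, 10, 3]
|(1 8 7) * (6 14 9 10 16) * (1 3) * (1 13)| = |(1 8 7 3 13)(6 14 9 10 16)| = 5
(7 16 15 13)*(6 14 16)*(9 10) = (6 14 16 15 13 7)(9 10) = [0, 1, 2, 3, 4, 5, 14, 6, 8, 10, 9, 11, 12, 7, 16, 13, 15]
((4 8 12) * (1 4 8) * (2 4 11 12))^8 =(1 12 2)(4 11 8)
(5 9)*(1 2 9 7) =(1 2 9 5 7) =[0, 2, 9, 3, 4, 7, 6, 1, 8, 5]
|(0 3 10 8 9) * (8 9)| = 4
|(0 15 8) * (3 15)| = 4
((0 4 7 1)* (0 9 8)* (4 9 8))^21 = ((0 9 4 7 1 8))^21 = (0 7)(1 9)(4 8)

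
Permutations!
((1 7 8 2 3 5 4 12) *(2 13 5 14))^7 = ((1 7 8 13 5 4 12)(2 3 14))^7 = (2 3 14)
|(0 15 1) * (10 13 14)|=3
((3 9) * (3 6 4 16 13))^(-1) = (3 13 16 4 6 9)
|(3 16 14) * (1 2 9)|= 3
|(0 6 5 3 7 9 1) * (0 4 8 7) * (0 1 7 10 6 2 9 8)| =11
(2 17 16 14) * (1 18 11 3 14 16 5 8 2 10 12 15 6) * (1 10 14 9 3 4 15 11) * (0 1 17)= (0 1 18 17 5 8 2)(3 9)(4 15 6 10 12 11)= [1, 18, 0, 9, 15, 8, 10, 7, 2, 3, 12, 4, 11, 13, 14, 6, 16, 5, 17]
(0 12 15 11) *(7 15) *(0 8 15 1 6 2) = (0 12 7 1 6 2)(8 15 11) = [12, 6, 0, 3, 4, 5, 2, 1, 15, 9, 10, 8, 7, 13, 14, 11]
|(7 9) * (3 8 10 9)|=5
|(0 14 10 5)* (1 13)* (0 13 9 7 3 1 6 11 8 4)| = 36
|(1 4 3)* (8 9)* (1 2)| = 4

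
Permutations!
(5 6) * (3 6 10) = (3 6 5 10) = [0, 1, 2, 6, 4, 10, 5, 7, 8, 9, 3]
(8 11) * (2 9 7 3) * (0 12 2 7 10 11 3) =(0 12 2 9 10 11 8 3 7) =[12, 1, 9, 7, 4, 5, 6, 0, 3, 10, 11, 8, 2]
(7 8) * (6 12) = (6 12)(7 8) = [0, 1, 2, 3, 4, 5, 12, 8, 7, 9, 10, 11, 6]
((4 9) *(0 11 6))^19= ((0 11 6)(4 9))^19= (0 11 6)(4 9)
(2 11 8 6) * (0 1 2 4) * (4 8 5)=(0 1 2 11 5 4)(6 8)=[1, 2, 11, 3, 0, 4, 8, 7, 6, 9, 10, 5]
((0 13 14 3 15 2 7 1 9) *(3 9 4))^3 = (0 9 14 13)(1 15)(2 4)(3 7)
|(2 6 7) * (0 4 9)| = 3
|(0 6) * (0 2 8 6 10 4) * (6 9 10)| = |(0 6 2 8 9 10 4)| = 7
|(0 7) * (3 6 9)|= 6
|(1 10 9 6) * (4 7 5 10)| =|(1 4 7 5 10 9 6)| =7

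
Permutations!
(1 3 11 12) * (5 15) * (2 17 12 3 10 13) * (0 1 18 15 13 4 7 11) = (0 1 10 4 7 11 3)(2 17 12 18 15 5 13) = [1, 10, 17, 0, 7, 13, 6, 11, 8, 9, 4, 3, 18, 2, 14, 5, 16, 12, 15]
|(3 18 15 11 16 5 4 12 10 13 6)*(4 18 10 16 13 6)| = 24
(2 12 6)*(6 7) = (2 12 7 6) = [0, 1, 12, 3, 4, 5, 2, 6, 8, 9, 10, 11, 7]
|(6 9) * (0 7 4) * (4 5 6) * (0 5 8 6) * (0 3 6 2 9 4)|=20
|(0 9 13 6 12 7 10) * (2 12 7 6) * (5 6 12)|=|(0 9 13 2 5 6 7 10)|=8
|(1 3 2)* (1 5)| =|(1 3 2 5)| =4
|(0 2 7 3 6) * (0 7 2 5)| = |(0 5)(3 6 7)| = 6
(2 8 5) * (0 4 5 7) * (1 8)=[4, 8, 1, 3, 5, 2, 6, 0, 7]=(0 4 5 2 1 8 7)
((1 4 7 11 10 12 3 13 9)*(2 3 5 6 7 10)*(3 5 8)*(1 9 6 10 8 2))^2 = (1 8 13 7)(2 10)(3 6 11 4)(5 12)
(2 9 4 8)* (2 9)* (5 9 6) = (4 8 6 5 9) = [0, 1, 2, 3, 8, 9, 5, 7, 6, 4]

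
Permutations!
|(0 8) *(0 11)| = |(0 8 11)| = 3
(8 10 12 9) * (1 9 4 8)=(1 9)(4 8 10 12)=[0, 9, 2, 3, 8, 5, 6, 7, 10, 1, 12, 11, 4]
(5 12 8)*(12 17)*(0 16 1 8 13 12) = (0 16 1 8 5 17)(12 13) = [16, 8, 2, 3, 4, 17, 6, 7, 5, 9, 10, 11, 13, 12, 14, 15, 1, 0]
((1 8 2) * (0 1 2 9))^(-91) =((0 1 8 9))^(-91) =(0 1 8 9)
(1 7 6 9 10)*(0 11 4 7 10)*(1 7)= (0 11 4 1 10 7 6 9)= [11, 10, 2, 3, 1, 5, 9, 6, 8, 0, 7, 4]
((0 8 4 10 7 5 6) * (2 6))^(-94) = ((0 8 4 10 7 5 2 6))^(-94) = (0 4 7 2)(5 6 8 10)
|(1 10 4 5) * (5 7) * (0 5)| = 6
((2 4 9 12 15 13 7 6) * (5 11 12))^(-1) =(2 6 7 13 15 12 11 5 9 4)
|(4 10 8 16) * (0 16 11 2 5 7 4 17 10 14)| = |(0 16 17 10 8 11 2 5 7 4 14)| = 11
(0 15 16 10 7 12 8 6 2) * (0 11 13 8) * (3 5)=(0 15 16 10 7 12)(2 11 13 8 6)(3 5)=[15, 1, 11, 5, 4, 3, 2, 12, 6, 9, 7, 13, 0, 8, 14, 16, 10]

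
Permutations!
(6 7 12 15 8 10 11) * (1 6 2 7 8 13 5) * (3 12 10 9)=(1 6 8 9 3 12 15 13 5)(2 7 10 11)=[0, 6, 7, 12, 4, 1, 8, 10, 9, 3, 11, 2, 15, 5, 14, 13]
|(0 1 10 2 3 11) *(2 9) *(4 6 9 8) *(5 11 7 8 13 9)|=|(0 1 10 13 9 2 3 7 8 4 6 5 11)|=13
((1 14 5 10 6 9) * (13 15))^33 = (1 10)(5 9)(6 14)(13 15) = ((1 14 5 10 6 9)(13 15))^33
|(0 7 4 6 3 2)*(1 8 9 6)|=|(0 7 4 1 8 9 6 3 2)|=9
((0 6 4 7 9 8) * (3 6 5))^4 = ((0 5 3 6 4 7 9 8))^4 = (0 4)(3 9)(5 7)(6 8)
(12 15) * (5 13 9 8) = [0, 1, 2, 3, 4, 13, 6, 7, 5, 8, 10, 11, 15, 9, 14, 12] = (5 13 9 8)(12 15)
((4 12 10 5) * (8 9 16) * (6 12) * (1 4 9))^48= ((1 4 6 12 10 5 9 16 8))^48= (1 12 9)(4 10 16)(5 8 6)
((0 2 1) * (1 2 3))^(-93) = (3) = ((0 3 1))^(-93)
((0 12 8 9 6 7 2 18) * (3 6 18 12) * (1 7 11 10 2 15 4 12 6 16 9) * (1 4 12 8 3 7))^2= (0 15 3 9)(2 11)(6 10)(7 12 16 18)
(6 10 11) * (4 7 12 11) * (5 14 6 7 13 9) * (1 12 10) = (1 12 11 7 10 4 13 9 5 14 6) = [0, 12, 2, 3, 13, 14, 1, 10, 8, 5, 4, 7, 11, 9, 6]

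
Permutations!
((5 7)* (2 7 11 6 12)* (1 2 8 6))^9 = ((1 2 7 5 11)(6 12 8))^9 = (12)(1 11 5 7 2)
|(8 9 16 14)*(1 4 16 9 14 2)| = |(1 4 16 2)(8 14)| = 4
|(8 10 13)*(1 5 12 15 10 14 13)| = |(1 5 12 15 10)(8 14 13)| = 15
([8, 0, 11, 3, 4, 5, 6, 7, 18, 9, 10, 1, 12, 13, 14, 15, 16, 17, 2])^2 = (0 18 11)(1 8 2)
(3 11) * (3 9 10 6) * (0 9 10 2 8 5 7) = [9, 1, 8, 11, 4, 7, 3, 0, 5, 2, 6, 10] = (0 9 2 8 5 7)(3 11 10 6)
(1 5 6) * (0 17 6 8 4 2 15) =(0 17 6 1 5 8 4 2 15) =[17, 5, 15, 3, 2, 8, 1, 7, 4, 9, 10, 11, 12, 13, 14, 0, 16, 6]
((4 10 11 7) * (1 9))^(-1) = ((1 9)(4 10 11 7))^(-1) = (1 9)(4 7 11 10)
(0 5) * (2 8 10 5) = (0 2 8 10 5) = [2, 1, 8, 3, 4, 0, 6, 7, 10, 9, 5]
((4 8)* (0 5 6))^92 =((0 5 6)(4 8))^92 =(8)(0 6 5)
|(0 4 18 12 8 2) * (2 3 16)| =|(0 4 18 12 8 3 16 2)| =8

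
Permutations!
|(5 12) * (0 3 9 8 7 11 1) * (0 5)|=|(0 3 9 8 7 11 1 5 12)|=9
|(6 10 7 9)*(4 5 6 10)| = 3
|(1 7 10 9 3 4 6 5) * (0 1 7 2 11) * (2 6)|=11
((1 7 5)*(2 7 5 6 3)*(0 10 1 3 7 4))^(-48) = (0 10 1 5 3 2 4)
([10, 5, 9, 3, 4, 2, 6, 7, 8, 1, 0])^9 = [10, 5, 9, 3, 4, 2, 6, 7, 8, 1, 0]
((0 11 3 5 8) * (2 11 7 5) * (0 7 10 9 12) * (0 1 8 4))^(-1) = (0 4 5 7 8 1 12 9 10)(2 3 11)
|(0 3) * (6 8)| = |(0 3)(6 8)| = 2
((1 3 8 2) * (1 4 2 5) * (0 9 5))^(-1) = ((0 9 5 1 3 8)(2 4))^(-1) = (0 8 3 1 5 9)(2 4)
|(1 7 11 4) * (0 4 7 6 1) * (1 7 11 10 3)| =10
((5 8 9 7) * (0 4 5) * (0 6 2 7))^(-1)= (0 9 8 5 4)(2 6 7)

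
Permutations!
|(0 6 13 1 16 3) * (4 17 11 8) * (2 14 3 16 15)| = |(0 6 13 1 15 2 14 3)(4 17 11 8)| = 8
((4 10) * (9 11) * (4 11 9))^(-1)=(4 11 10)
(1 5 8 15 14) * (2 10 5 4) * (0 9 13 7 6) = (0 9 13 7 6)(1 4 2 10 5 8 15 14) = [9, 4, 10, 3, 2, 8, 0, 6, 15, 13, 5, 11, 12, 7, 1, 14]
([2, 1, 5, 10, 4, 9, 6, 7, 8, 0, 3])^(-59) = (0 2 5 9)(3 10)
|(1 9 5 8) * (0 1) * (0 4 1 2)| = 10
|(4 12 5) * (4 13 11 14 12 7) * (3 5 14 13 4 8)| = |(3 5 4 7 8)(11 13)(12 14)| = 10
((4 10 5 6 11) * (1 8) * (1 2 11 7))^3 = (1 11 5)(2 10 7)(4 6 8)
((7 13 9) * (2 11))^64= ((2 11)(7 13 9))^64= (7 13 9)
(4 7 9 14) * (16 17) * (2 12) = (2 12)(4 7 9 14)(16 17) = [0, 1, 12, 3, 7, 5, 6, 9, 8, 14, 10, 11, 2, 13, 4, 15, 17, 16]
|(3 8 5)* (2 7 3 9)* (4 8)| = |(2 7 3 4 8 5 9)| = 7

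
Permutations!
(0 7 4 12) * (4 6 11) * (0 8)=(0 7 6 11 4 12 8)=[7, 1, 2, 3, 12, 5, 11, 6, 0, 9, 10, 4, 8]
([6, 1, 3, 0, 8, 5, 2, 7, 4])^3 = (0 3 2 6)(4 8)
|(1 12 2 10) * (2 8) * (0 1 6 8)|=12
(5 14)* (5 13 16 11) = (5 14 13 16 11) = [0, 1, 2, 3, 4, 14, 6, 7, 8, 9, 10, 5, 12, 16, 13, 15, 11]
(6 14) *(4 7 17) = [0, 1, 2, 3, 7, 5, 14, 17, 8, 9, 10, 11, 12, 13, 6, 15, 16, 4] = (4 7 17)(6 14)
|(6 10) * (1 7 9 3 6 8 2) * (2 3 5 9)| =|(1 7 2)(3 6 10 8)(5 9)| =12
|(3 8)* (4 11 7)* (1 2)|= 6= |(1 2)(3 8)(4 11 7)|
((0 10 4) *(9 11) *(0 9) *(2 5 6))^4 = (0 11 9 4 10)(2 5 6)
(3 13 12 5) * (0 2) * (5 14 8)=(0 2)(3 13 12 14 8 5)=[2, 1, 0, 13, 4, 3, 6, 7, 5, 9, 10, 11, 14, 12, 8]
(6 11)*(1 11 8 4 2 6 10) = [0, 11, 6, 3, 2, 5, 8, 7, 4, 9, 1, 10] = (1 11 10)(2 6 8 4)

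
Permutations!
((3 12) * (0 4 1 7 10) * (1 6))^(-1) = ((0 4 6 1 7 10)(3 12))^(-1) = (0 10 7 1 6 4)(3 12)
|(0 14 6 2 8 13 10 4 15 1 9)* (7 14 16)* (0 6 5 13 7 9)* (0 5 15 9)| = 12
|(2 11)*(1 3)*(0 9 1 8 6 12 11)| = |(0 9 1 3 8 6 12 11 2)| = 9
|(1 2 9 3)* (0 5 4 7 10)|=|(0 5 4 7 10)(1 2 9 3)|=20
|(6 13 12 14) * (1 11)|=4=|(1 11)(6 13 12 14)|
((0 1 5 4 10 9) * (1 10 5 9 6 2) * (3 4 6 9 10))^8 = (0 9 10 1 2 6 5 4 3)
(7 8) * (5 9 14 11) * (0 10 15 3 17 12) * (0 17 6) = [10, 1, 2, 6, 4, 9, 0, 8, 7, 14, 15, 5, 17, 13, 11, 3, 16, 12] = (0 10 15 3 6)(5 9 14 11)(7 8)(12 17)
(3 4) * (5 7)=(3 4)(5 7)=[0, 1, 2, 4, 3, 7, 6, 5]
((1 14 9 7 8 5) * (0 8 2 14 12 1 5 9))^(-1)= (0 14 2 7 9 8)(1 12)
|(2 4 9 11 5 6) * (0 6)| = |(0 6 2 4 9 11 5)| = 7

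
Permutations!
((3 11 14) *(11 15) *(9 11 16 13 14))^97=((3 15 16 13 14)(9 11))^97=(3 16 14 15 13)(9 11)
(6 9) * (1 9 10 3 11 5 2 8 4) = (1 9 6 10 3 11 5 2 8 4) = [0, 9, 8, 11, 1, 2, 10, 7, 4, 6, 3, 5]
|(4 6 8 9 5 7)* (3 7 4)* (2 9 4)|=6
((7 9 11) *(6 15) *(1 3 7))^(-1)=((1 3 7 9 11)(6 15))^(-1)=(1 11 9 7 3)(6 15)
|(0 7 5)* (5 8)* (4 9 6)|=12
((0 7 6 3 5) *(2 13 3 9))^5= (0 13 6 5 2 7 3 9)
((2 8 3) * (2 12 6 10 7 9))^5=(2 10 3 9 6 8 7 12)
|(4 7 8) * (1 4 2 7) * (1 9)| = |(1 4 9)(2 7 8)| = 3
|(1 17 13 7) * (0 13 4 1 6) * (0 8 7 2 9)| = |(0 13 2 9)(1 17 4)(6 8 7)| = 12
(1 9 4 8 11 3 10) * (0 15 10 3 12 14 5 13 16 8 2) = (0 15 10 1 9 4 2)(5 13 16 8 11 12 14) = [15, 9, 0, 3, 2, 13, 6, 7, 11, 4, 1, 12, 14, 16, 5, 10, 8]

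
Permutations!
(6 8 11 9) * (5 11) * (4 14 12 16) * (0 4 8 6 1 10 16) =(0 4 14 12)(1 10 16 8 5 11 9) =[4, 10, 2, 3, 14, 11, 6, 7, 5, 1, 16, 9, 0, 13, 12, 15, 8]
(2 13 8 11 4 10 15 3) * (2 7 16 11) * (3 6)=(2 13 8)(3 7 16 11 4 10 15 6)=[0, 1, 13, 7, 10, 5, 3, 16, 2, 9, 15, 4, 12, 8, 14, 6, 11]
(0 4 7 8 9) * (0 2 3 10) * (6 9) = (0 4 7 8 6 9 2 3 10) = [4, 1, 3, 10, 7, 5, 9, 8, 6, 2, 0]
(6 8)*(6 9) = (6 8 9) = [0, 1, 2, 3, 4, 5, 8, 7, 9, 6]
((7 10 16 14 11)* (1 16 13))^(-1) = (1 13 10 7 11 14 16)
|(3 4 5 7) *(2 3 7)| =|(7)(2 3 4 5)| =4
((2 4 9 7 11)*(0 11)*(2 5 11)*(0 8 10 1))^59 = (0 9 10 2 7 1 4 8)(5 11)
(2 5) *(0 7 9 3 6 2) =[7, 1, 5, 6, 4, 0, 2, 9, 8, 3] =(0 7 9 3 6 2 5)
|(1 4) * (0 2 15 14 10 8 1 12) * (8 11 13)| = |(0 2 15 14 10 11 13 8 1 4 12)| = 11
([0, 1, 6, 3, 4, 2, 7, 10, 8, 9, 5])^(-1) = (2 5 10 7 6)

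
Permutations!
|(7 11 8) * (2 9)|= |(2 9)(7 11 8)|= 6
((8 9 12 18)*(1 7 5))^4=((1 7 5)(8 9 12 18))^4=(18)(1 7 5)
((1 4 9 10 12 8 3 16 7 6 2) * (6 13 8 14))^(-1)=(1 2 6 14 12 10 9 4)(3 8 13 7 16)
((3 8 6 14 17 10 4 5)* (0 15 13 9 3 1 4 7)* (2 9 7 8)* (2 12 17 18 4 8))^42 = ((0 15 13 7)(1 8 6 14 18 4 5)(2 9 3 12 17 10))^42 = (18)(0 13)(7 15)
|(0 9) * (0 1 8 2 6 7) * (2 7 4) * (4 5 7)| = 9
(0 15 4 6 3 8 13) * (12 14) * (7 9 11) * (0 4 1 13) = [15, 13, 2, 8, 6, 5, 3, 9, 0, 11, 10, 7, 14, 4, 12, 1] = (0 15 1 13 4 6 3 8)(7 9 11)(12 14)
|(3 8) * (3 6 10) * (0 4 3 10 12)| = 6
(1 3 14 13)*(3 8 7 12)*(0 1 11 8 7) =(0 1 7 12 3 14 13 11 8) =[1, 7, 2, 14, 4, 5, 6, 12, 0, 9, 10, 8, 3, 11, 13]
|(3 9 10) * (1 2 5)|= |(1 2 5)(3 9 10)|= 3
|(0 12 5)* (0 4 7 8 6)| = 7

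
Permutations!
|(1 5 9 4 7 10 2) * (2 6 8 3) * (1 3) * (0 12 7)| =|(0 12 7 10 6 8 1 5 9 4)(2 3)| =10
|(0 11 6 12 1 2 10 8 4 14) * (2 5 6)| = 28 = |(0 11 2 10 8 4 14)(1 5 6 12)|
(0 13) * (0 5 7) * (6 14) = (0 13 5 7)(6 14) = [13, 1, 2, 3, 4, 7, 14, 0, 8, 9, 10, 11, 12, 5, 6]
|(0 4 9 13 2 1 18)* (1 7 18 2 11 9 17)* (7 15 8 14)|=|(0 4 17 1 2 15 8 14 7 18)(9 13 11)|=30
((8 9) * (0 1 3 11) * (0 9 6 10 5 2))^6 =((0 1 3 11 9 8 6 10 5 2))^6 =(0 6 3 5 9)(1 10 11 2 8)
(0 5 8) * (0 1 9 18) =[5, 9, 2, 3, 4, 8, 6, 7, 1, 18, 10, 11, 12, 13, 14, 15, 16, 17, 0] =(0 5 8 1 9 18)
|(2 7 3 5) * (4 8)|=4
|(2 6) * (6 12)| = |(2 12 6)| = 3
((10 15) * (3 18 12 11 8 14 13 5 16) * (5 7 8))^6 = (18)(7 14)(8 13)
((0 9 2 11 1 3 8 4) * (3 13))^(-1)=((0 9 2 11 1 13 3 8 4))^(-1)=(0 4 8 3 13 1 11 2 9)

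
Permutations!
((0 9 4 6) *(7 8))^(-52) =((0 9 4 6)(7 8))^(-52) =(9)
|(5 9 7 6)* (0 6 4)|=6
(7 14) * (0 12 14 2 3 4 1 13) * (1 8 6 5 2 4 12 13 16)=[13, 16, 3, 12, 8, 2, 5, 4, 6, 9, 10, 11, 14, 0, 7, 15, 1]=(0 13)(1 16)(2 3 12 14 7 4 8 6 5)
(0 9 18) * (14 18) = [9, 1, 2, 3, 4, 5, 6, 7, 8, 14, 10, 11, 12, 13, 18, 15, 16, 17, 0] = (0 9 14 18)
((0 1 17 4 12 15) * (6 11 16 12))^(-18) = (17)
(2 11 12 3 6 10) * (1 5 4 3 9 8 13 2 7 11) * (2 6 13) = (1 5 4 3 13 6 10 7 11 12 9 8 2) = [0, 5, 1, 13, 3, 4, 10, 11, 2, 8, 7, 12, 9, 6]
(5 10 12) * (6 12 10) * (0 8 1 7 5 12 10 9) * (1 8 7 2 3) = [7, 2, 3, 1, 4, 6, 10, 5, 8, 0, 9, 11, 12] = (12)(0 7 5 6 10 9)(1 2 3)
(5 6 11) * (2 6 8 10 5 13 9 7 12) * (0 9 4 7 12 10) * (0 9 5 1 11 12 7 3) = (0 5 8 9 7 10 1 11 13 4 3)(2 6 12) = [5, 11, 6, 0, 3, 8, 12, 10, 9, 7, 1, 13, 2, 4]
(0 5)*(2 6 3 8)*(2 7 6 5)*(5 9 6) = [2, 1, 9, 8, 4, 0, 3, 5, 7, 6] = (0 2 9 6 3 8 7 5)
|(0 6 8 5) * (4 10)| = 4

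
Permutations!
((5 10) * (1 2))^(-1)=(1 2)(5 10)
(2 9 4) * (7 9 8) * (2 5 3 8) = (3 8 7 9 4 5) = [0, 1, 2, 8, 5, 3, 6, 9, 7, 4]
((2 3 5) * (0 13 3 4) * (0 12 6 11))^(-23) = ((0 13 3 5 2 4 12 6 11))^(-23) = (0 2 11 5 6 3 12 13 4)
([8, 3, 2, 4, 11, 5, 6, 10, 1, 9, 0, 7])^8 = (11)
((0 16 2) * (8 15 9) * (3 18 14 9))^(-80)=(0 16 2)(3 8 14)(9 18 15)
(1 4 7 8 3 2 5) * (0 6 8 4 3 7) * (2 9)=(0 6 8 7 4)(1 3 9 2 5)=[6, 3, 5, 9, 0, 1, 8, 4, 7, 2]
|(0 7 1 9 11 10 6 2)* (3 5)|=8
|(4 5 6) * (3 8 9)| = |(3 8 9)(4 5 6)| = 3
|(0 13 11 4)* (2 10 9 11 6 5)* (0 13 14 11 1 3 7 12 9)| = |(0 14 11 4 13 6 5 2 10)(1 3 7 12 9)| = 45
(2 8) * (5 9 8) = (2 5 9 8) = [0, 1, 5, 3, 4, 9, 6, 7, 2, 8]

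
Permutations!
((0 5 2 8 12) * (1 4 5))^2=((0 1 4 5 2 8 12))^2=(0 4 2 12 1 5 8)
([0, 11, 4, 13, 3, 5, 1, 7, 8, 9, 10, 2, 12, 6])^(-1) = [0, 6, 11, 4, 2, 5, 13, 7, 8, 9, 10, 1, 12, 3]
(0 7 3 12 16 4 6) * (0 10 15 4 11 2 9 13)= [7, 1, 9, 12, 6, 5, 10, 3, 8, 13, 15, 2, 16, 0, 14, 4, 11]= (0 7 3 12 16 11 2 9 13)(4 6 10 15)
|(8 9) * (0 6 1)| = |(0 6 1)(8 9)| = 6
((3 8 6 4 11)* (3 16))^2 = ((3 8 6 4 11 16))^2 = (3 6 11)(4 16 8)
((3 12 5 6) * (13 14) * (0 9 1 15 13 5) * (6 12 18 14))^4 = ((0 9 1 15 13 6 3 18 14 5 12))^4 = (0 13 14 9 6 5 1 3 12 15 18)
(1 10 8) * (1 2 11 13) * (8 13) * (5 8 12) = [0, 10, 11, 3, 4, 8, 6, 7, 2, 9, 13, 12, 5, 1] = (1 10 13)(2 11 12 5 8)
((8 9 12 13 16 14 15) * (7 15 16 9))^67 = ((7 15 8)(9 12 13)(14 16))^67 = (7 15 8)(9 12 13)(14 16)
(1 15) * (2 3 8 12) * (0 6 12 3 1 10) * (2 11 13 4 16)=(0 6 12 11 13 4 16 2 1 15 10)(3 8)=[6, 15, 1, 8, 16, 5, 12, 7, 3, 9, 0, 13, 11, 4, 14, 10, 2]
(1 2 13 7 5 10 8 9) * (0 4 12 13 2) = (0 4 12 13 7 5 10 8 9 1) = [4, 0, 2, 3, 12, 10, 6, 5, 9, 1, 8, 11, 13, 7]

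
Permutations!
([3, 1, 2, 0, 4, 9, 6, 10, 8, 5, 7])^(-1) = (0 3)(5 9)(7 10)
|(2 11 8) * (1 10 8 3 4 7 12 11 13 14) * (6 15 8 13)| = |(1 10 13 14)(2 6 15 8)(3 4 7 12 11)| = 20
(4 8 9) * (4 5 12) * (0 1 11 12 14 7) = (0 1 11 12 4 8 9 5 14 7) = [1, 11, 2, 3, 8, 14, 6, 0, 9, 5, 10, 12, 4, 13, 7]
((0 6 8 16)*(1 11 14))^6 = ((0 6 8 16)(1 11 14))^6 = (0 8)(6 16)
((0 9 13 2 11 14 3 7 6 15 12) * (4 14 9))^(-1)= (0 12 15 6 7 3 14 4)(2 13 9 11)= ((0 4 14 3 7 6 15 12)(2 11 9 13))^(-1)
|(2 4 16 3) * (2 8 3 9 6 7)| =|(2 4 16 9 6 7)(3 8)| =6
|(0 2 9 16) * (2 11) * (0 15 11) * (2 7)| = |(2 9 16 15 11 7)| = 6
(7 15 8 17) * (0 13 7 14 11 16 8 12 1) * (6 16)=(0 13 7 15 12 1)(6 16 8 17 14 11)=[13, 0, 2, 3, 4, 5, 16, 15, 17, 9, 10, 6, 1, 7, 11, 12, 8, 14]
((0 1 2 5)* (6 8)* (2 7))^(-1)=((0 1 7 2 5)(6 8))^(-1)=(0 5 2 7 1)(6 8)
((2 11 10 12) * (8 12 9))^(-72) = (12)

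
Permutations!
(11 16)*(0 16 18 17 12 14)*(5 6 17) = (0 16 11 18 5 6 17 12 14) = [16, 1, 2, 3, 4, 6, 17, 7, 8, 9, 10, 18, 14, 13, 0, 15, 11, 12, 5]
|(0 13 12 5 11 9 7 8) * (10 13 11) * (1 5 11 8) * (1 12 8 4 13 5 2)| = 4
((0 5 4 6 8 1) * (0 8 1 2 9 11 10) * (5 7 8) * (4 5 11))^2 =(0 8 9 6 11)(1 10 7 2 4)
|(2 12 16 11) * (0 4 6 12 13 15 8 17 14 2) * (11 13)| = |(0 4 6 12 16 13 15 8 17 14 2 11)| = 12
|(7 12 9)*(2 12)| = 4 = |(2 12 9 7)|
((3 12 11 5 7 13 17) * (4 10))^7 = (17)(4 10)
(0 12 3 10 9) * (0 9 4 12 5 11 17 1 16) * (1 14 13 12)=[5, 16, 2, 10, 1, 11, 6, 7, 8, 9, 4, 17, 3, 12, 13, 15, 0, 14]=(0 5 11 17 14 13 12 3 10 4 1 16)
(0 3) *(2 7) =(0 3)(2 7) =[3, 1, 7, 0, 4, 5, 6, 2]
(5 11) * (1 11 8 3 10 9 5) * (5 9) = (1 11)(3 10 5 8) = [0, 11, 2, 10, 4, 8, 6, 7, 3, 9, 5, 1]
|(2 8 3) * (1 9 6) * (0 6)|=|(0 6 1 9)(2 8 3)|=12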